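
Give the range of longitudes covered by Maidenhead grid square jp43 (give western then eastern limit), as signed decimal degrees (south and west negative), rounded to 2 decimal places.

8.00, 10.00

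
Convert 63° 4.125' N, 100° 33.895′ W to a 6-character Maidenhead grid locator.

DP93rb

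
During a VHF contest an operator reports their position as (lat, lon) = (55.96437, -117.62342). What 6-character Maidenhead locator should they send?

DO15ex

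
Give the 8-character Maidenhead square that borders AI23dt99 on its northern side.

AI23du90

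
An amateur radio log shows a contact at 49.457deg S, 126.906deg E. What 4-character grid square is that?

PE30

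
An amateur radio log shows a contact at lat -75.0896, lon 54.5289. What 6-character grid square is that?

LB74gv

Add 180° to longitude and 90° to latitude: 234.5289, 14.9104.
Field (20°×10°, letters A–R): lon ⌊234.5289/20⌋ = 11 → L; lat ⌊14.9104/10⌋ = 1 → B.
Square (2°×1°, digits 0–9): lon ⌊14.5289/2⌋ = 7; lat ⌊4.9104/1⌋ = 4.
Subsquare (5′×2.5′, letters a–x): lon ⌊0.5289/0.0833333⌋ = 6 → g; lat ⌊0.9104/0.0416667⌋ = 21 → v.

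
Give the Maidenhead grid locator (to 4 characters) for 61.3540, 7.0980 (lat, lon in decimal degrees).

Shift to the Maidenhead origin (180°W, 90°S): lon 187.10, lat 151.35.
Field (20°×10°, letters A–R): lon ⌊187.10/20⌋ = 9 → J; lat ⌊151.35/10⌋ = 15 → P.
Square (2°×1°, digits 0–9): lon ⌊7.10/2⌋ = 3; lat ⌊1.35/1⌋ = 1.

JP31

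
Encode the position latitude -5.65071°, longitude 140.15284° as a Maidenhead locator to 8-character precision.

QI04bi83

Add 180° to longitude and 90° to latitude: 320.15284, 84.34929.
Field: 320.15284/20 → 16 → Q, 84.34929/10 → 8 → I; chars QI.
Square: 0.15284/2 → 0, 4.34929/1 → 4; chars 04.
Subsquare: 0.15284/0.0833333 → 1 → b, 0.34929/0.0416667 → 8 → i; chars bi.
Extended square: 0.06951/0.00833333 → 8, 0.01596/0.00416667 → 3; chars 83.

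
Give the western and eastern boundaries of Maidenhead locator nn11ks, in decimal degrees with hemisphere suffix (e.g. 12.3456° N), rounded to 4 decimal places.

82.8333° E, 82.9167° E

Field N=13, N=13: +13·20° lon, +13·10° lat → SW at lon 80°, lat 40°.
Square 1, 1: +1·2° lon, +1·1° lat → SW at lon 82°, lat 41°.
Subsquare k=10, s=18: +10·0.0833333° lon, +18·0.0416667° lat → SW at lon 82.8333°, lat 41.75°.
Cell spans 0.0833333° lon × 0.0416667° lat.
west 82.8333° E, east 82.9167° E.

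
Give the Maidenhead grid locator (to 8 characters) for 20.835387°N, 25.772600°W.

Offset from 180°W / 90°S: lon 154.22740°, lat 110.83539°.
Field (20°×10°, letters A–R): 154.22740/20 → 7 → H, 110.83539/10 → 11 → L; chars HL.
Square (2°×1°, digits 0–9): 14.22740/2 → 7, 0.83539/1 → 0; chars 70.
Subsquare (5′×2.5′, letters a–x): 0.22740/0.0833333 → 2 → c, 0.83539/0.0416667 → 20 → u; chars cu.
Extended square (30″×15″, digits 0–9): 0.06073/0.00833333 → 7, 0.00205/0.00416667 → 0; chars 70.

HL70cu70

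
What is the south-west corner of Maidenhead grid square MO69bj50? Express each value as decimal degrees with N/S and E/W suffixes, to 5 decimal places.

Field M=12, O=14: +12·20° lon, +14·10° lat → SW at lon 60°, lat 50°.
Square 6, 9: +6·2° lon, +9·1° lat → SW at lon 72°, lat 59°.
Subsquare b=1, j=9: +1·0.0833333° lon, +9·0.0416667° lat → SW at lon 72.0833°, lat 59.375°.
Extended square 5, 0: +5·0.00833333° lon, +0·0.00416667° lat → SW at lon 72.125°, lat 59.375°.
latitude 59.37500° N, longitude 72.12500° E.

59.37500° N, 72.12500° E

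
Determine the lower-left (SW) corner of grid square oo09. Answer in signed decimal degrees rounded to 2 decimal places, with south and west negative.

59.00, 100.00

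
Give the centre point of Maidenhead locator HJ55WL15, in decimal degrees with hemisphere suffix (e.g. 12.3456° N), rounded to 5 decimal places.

5.48125° N, 28.15417° W

Field H=7, J=9: +7·20° lon, +9·10° lat → SW at lon -40°, lat 0°.
Square 5, 5: +5·2° lon, +5·1° lat → SW at lon -30°, lat 5°.
Subsquare w=22, l=11: +22·0.0833333° lon, +11·0.0416667° lat → SW at lon -28.1667°, lat 5.45833°.
Extended square 1, 5: +1·0.00833333° lon, +5·0.00416667° lat → SW at lon -28.1583°, lat 5.47917°.
Cell spans 0.00833333° lon × 0.00416667° lat. Centre is SW corner plus half of each.
latitude 5.48125° N, longitude 28.15417° W.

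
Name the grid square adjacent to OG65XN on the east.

Longitude subsquare x = 23; +1 → 24, wraps to 0 = a, carry into square.
Longitude square 6; +1 → 7.
The latitude characters are unchanged.

OG75an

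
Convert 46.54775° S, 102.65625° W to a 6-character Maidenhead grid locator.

DE83qk

Shift to the Maidenhead origin (180°W, 90°S): lon 77.3438, lat 43.4522.
Field (20°×10°, letters A–R): lon ⌊77.3438/20⌋ = 3 → D; lat ⌊43.4522/10⌋ = 4 → E.
Square (2°×1°, digits 0–9): lon ⌊17.3438/2⌋ = 8; lat ⌊3.4522/1⌋ = 3.
Subsquare (5′×2.5′, letters a–x): lon ⌊1.3438/0.0833333⌋ = 16 → q; lat ⌊0.4522/0.0416667⌋ = 10 → k.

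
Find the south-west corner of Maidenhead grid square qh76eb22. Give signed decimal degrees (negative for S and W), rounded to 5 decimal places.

Field Q=16, H=7: +16·20° lon, +7·10° lat → SW at lon 140°, lat -20°.
Square 7, 6: +7·2° lon, +6·1° lat → SW at lon 154°, lat -14°.
Subsquare e=4, b=1: +4·0.0833333° lon, +1·0.0416667° lat → SW at lon 154.333°, lat -13.9583°.
Extended square 2, 2: +2·0.00833333° lon, +2·0.00416667° lat → SW at lon 154.35°, lat -13.95°.
latitude -13.95000, longitude 154.35000.

-13.95000, 154.35000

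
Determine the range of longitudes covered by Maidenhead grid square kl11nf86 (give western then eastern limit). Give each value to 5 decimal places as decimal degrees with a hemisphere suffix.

23.15000° E, 23.15833° E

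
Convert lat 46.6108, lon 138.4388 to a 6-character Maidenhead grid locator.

Add 180° to longitude and 90° to latitude: 318.4388, 136.6108.
Field (20°×10°, letters A–R): lon ⌊318.4388/20⌋ = 15 → P; lat ⌊136.6108/10⌋ = 13 → N.
Square (2°×1°, digits 0–9): lon ⌊18.4388/2⌋ = 9; lat ⌊6.6108/1⌋ = 6.
Subsquare (5′×2.5′, letters a–x): lon ⌊0.4388/0.0833333⌋ = 5 → f; lat ⌊0.6108/0.0416667⌋ = 14 → o.

PN96fo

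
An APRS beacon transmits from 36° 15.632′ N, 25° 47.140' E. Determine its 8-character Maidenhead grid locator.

Offset from 180°W / 90°S: lon 205.78567°, lat 126.26053°.
Field: 205.78567/20 → 10 → K, 126.26053/10 → 12 → M; chars KM.
Square: 5.78567/2 → 2, 6.26053/1 → 6; chars 26.
Subsquare: 1.78567/0.0833333 → 21 → v, 0.26053/0.0416667 → 6 → g; chars vg.
Extended square: 0.03567/0.00833333 → 4, 0.01053/0.00416667 → 2; chars 42.

KM26vg42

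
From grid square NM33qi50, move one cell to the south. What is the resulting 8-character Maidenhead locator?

NM33qh59

Latitude extended square 0; −1 → -1, wraps to 9, carry into subsquare.
Latitude subsquare i = 8; −1 → 7 = h.
The longitude characters are unchanged.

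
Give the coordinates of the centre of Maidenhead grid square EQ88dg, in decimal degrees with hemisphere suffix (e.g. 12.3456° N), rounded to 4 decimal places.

78.2708° N, 83.7083° W

Field E=4, Q=16: +4·20° lon, +16·10° lat → SW at lon -100°, lat 70°.
Square 8, 8: +8·2° lon, +8·1° lat → SW at lon -84°, lat 78°.
Subsquare d=3, g=6: +3·0.0833333° lon, +6·0.0416667° lat → SW at lon -83.75°, lat 78.25°.
Cell spans 0.0833333° lon × 0.0416667° lat. Centre is SW corner plus half of each.
latitude 78.2708° N, longitude 83.7083° W.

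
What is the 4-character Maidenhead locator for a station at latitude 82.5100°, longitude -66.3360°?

FR62

Shift to the Maidenhead origin (180°W, 90°S): lon 113.66, lat 172.51.
Field: 113.66/20 → 5 → F, 172.51/10 → 17 → R; chars FR.
Square: 13.66/2 → 6, 2.51/1 → 2; chars 62.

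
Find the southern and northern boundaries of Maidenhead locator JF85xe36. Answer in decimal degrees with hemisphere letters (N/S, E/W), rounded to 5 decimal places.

Field J=9, F=5: +9·20° lon, +5·10° lat → SW at lon 0°, lat -40°.
Square 8, 5: +8·2° lon, +5·1° lat → SW at lon 16°, lat -35°.
Subsquare x=23, e=4: +23·0.0833333° lon, +4·0.0416667° lat → SW at lon 17.9167°, lat -34.8333°.
Extended square 3, 6: +3·0.00833333° lon, +6·0.00416667° lat → SW at lon 17.9417°, lat -34.8083°.
Cell spans 0.00833333° lon × 0.00416667° lat.
south 34.80833° S, north 34.80417° S.

34.80833° S, 34.80417° S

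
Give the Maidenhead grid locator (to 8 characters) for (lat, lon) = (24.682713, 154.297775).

QL74dq53

Offset from 180°W / 90°S: lon 334.29778°, lat 114.68271°.
Field: lon ⌊334.29778/20⌋ = 16 → Q; lat ⌊114.68271/10⌋ = 11 → L.
Square: lon ⌊14.29778/2⌋ = 7; lat ⌊4.68271/1⌋ = 4.
Subsquare: lon ⌊0.29778/0.0833333⌋ = 3 → d; lat ⌊0.68271/0.0416667⌋ = 16 → q.
Extended square: lon ⌊0.04778/0.00833333⌋ = 5; lat ⌊0.01605/0.00416667⌋ = 3.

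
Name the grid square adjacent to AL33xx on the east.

AL43ax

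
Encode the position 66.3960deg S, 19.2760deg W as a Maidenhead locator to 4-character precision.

IC03

Add 180° to longitude and 90° to latitude: 160.72, 23.60.
Field: lon ⌊160.72/20⌋ = 8 → I; lat ⌊23.60/10⌋ = 2 → C.
Square: lon ⌊0.72/2⌋ = 0; lat ⌊3.60/1⌋ = 3.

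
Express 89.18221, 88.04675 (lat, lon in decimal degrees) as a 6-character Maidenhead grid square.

Add 180° to longitude and 90° to latitude: 268.0467, 179.1822.
Field: lon ⌊268.0467/20⌋ = 13 → N; lat ⌊179.1822/10⌋ = 17 → R.
Square: lon ⌊8.0467/2⌋ = 4; lat ⌊9.1822/1⌋ = 9.
Subsquare: lon ⌊0.0467/0.0833333⌋ = 0 → a; lat ⌊0.1822/0.0416667⌋ = 4 → e.

NR49ae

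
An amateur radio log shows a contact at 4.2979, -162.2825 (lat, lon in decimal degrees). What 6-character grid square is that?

AJ84uh

Offset from 180°W / 90°S: lon 17.7175°, lat 94.2979°.
Field (20°×10°, letters A–R): lon ⌊17.7175/20⌋ = 0 → A; lat ⌊94.2979/10⌋ = 9 → J.
Square (2°×1°, digits 0–9): lon ⌊17.7175/2⌋ = 8; lat ⌊4.2979/1⌋ = 4.
Subsquare (5′×2.5′, letters a–x): lon ⌊1.7175/0.0833333⌋ = 20 → u; lat ⌊0.2979/0.0416667⌋ = 7 → h.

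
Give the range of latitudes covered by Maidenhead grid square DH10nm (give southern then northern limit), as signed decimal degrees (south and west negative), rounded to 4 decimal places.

Field D=3, H=7: +3·20° lon, +7·10° lat → SW at lon -120°, lat -20°.
Square 1, 0: +1·2° lon, +0·1° lat → SW at lon -118°, lat -20°.
Subsquare n=13, m=12: +13·0.0833333° lon, +12·0.0416667° lat → SW at lon -116.917°, lat -19.5°.
Cell spans 0.0833333° lon × 0.0416667° lat.
south -19.5000, north -19.4583.

-19.5000, -19.4583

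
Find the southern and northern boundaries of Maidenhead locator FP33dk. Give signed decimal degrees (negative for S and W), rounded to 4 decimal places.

Field F=5, P=15: +5·20° lon, +15·10° lat → SW at lon -80°, lat 60°.
Square 3, 3: +3·2° lon, +3·1° lat → SW at lon -74°, lat 63°.
Subsquare d=3, k=10: +3·0.0833333° lon, +10·0.0416667° lat → SW at lon -73.75°, lat 63.4167°.
Cell spans 0.0833333° lon × 0.0416667° lat.
south 63.4167, north 63.4583.

63.4167, 63.4583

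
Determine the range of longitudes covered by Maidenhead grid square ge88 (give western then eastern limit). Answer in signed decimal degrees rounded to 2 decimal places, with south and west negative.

-44.00, -42.00

Field G=6, E=4: +6·20° lon, +4·10° lat → SW at lon -60°, lat -50°.
Square 8, 8: +8·2° lon, +8·1° lat → SW at lon -44°, lat -42°.
Cell spans 2° lon × 1° lat.
west -44.00, east -42.00.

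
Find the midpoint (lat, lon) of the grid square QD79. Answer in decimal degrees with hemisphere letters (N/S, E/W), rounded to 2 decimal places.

50.50° S, 155.00° E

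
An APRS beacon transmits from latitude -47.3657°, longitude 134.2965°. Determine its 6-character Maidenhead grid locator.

PE72dp

Offset from 180°W / 90°S: lon 314.2965°, lat 42.6343°.
Field: 314.2965/20 → 15 → P, 42.6343/10 → 4 → E; chars PE.
Square: 14.2965/2 → 7, 2.6343/1 → 2; chars 72.
Subsquare: 0.2965/0.0833333 → 3 → d, 0.6343/0.0416667 → 15 → p; chars dp.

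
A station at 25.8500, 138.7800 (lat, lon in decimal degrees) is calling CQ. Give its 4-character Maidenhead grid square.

PL95

Add 180° to longitude and 90° to latitude: 318.78, 115.85.
Field: lon ⌊318.78/20⌋ = 15 → P; lat ⌊115.85/10⌋ = 11 → L.
Square: lon ⌊18.78/2⌋ = 9; lat ⌊5.85/1⌋ = 5.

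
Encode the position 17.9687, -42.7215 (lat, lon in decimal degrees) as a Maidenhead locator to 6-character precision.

Shift to the Maidenhead origin (180°W, 90°S): lon 137.2785, lat 107.9687.
Field: lon ⌊137.2785/20⌋ = 6 → G; lat ⌊107.9687/10⌋ = 10 → K.
Square: lon ⌊17.2785/2⌋ = 8; lat ⌊7.9687/1⌋ = 7.
Subsquare: lon ⌊1.2785/0.0833333⌋ = 15 → p; lat ⌊0.9687/0.0416667⌋ = 23 → x.

GK87px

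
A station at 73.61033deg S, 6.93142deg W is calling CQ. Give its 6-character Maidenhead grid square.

Shift to the Maidenhead origin (180°W, 90°S): lon 173.0686, lat 16.3897.
Field (20°×10°, letters A–R): 173.0686/20 → 8 → I, 16.3897/10 → 1 → B; chars IB.
Square (2°×1°, digits 0–9): 13.0686/2 → 6, 6.3897/1 → 6; chars 66.
Subsquare (5′×2.5′, letters a–x): 1.0686/0.0833333 → 12 → m, 0.3897/0.0416667 → 9 → j; chars mj.

IB66mj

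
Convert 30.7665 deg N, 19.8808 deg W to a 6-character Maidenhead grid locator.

Shift to the Maidenhead origin (180°W, 90°S): lon 160.1192, lat 120.7665.
Field: 160.1192/20 → 8 → I, 120.7665/10 → 12 → M; chars IM.
Square: 0.1192/2 → 0, 0.7665/1 → 0; chars 00.
Subsquare: 0.1192/0.0833333 → 1 → b, 0.7665/0.0416667 → 18 → s; chars bs.

IM00bs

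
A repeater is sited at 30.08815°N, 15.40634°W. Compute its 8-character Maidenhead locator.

Shift to the Maidenhead origin (180°W, 90°S): lon 164.59366, lat 120.08815.
Field: 164.59366/20 → 8 → I, 120.08815/10 → 12 → M; chars IM.
Square: 4.59366/2 → 2, 0.08815/1 → 0; chars 20.
Subsquare: 0.59366/0.0833333 → 7 → h, 0.08815/0.0416667 → 2 → c; chars hc.
Extended square: 0.01033/0.00833333 → 1, 0.00482/0.00416667 → 1; chars 11.

IM20hc11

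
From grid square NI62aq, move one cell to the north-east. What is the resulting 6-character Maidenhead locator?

NI62br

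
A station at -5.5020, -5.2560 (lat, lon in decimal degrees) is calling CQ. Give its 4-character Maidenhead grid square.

II74

Shift to the Maidenhead origin (180°W, 90°S): lon 174.74, lat 84.50.
Field: 174.74/20 → 8 → I, 84.50/10 → 8 → I; chars II.
Square: 14.74/2 → 7, 4.50/1 → 4; chars 74.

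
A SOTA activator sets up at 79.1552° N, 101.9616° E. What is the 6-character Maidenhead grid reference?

OQ09xd

Add 180° to longitude and 90° to latitude: 281.9616, 169.1552.
Field: lon ⌊281.9616/20⌋ = 14 → O; lat ⌊169.1552/10⌋ = 16 → Q.
Square: lon ⌊1.9616/2⌋ = 0; lat ⌊9.1552/1⌋ = 9.
Subsquare: lon ⌊1.9616/0.0833333⌋ = 23 → x; lat ⌊0.1552/0.0416667⌋ = 3 → d.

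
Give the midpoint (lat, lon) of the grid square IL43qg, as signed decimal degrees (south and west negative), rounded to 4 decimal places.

23.2708, -10.6250

Field I=8, L=11: +8·20° lon, +11·10° lat → SW at lon -20°, lat 20°.
Square 4, 3: +4·2° lon, +3·1° lat → SW at lon -12°, lat 23°.
Subsquare q=16, g=6: +16·0.0833333° lon, +6·0.0416667° lat → SW at lon -10.6667°, lat 23.25°.
Cell spans 0.0833333° lon × 0.0416667° lat. Centre is SW corner plus half of each.
latitude 23.2708, longitude -10.6250.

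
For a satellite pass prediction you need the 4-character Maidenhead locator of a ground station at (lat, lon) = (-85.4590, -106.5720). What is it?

Offset from 180°W / 90°S: lon 73.43°, lat 4.54°.
Field: lon ⌊73.43/20⌋ = 3 → D; lat ⌊4.54/10⌋ = 0 → A.
Square: lon ⌊13.43/2⌋ = 6; lat ⌊4.54/1⌋ = 4.

DA64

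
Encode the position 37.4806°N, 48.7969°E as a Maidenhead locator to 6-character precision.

LM47jl

Shift to the Maidenhead origin (180°W, 90°S): lon 228.7969, lat 127.4806.
Field: 228.7969/20 → 11 → L, 127.4806/10 → 12 → M; chars LM.
Square: 8.7969/2 → 4, 7.4806/1 → 7; chars 47.
Subsquare: 0.7969/0.0833333 → 9 → j, 0.4806/0.0416667 → 11 → l; chars jl.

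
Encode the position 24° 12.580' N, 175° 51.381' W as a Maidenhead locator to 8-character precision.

Shift to the Maidenhead origin (180°W, 90°S): lon 4.14365, lat 114.20967.
Field: lon ⌊4.14365/20⌋ = 0 → A; lat ⌊114.20967/10⌋ = 11 → L.
Square: lon ⌊4.14365/2⌋ = 2; lat ⌊4.20967/1⌋ = 4.
Subsquare: lon ⌊0.14365/0.0833333⌋ = 1 → b; lat ⌊0.20967/0.0416667⌋ = 5 → f.
Extended square: lon ⌊0.06032/0.00833333⌋ = 7; lat ⌊0.00133/0.00416667⌋ = 0.

AL24bf70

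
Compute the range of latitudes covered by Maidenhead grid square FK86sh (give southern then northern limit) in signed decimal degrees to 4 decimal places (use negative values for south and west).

16.2917, 16.3333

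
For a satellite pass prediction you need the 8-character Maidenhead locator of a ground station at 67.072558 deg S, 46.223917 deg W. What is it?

GC62vw32

Shift to the Maidenhead origin (180°W, 90°S): lon 133.77608, lat 22.92744.
Field: lon ⌊133.77608/20⌋ = 6 → G; lat ⌊22.92744/10⌋ = 2 → C.
Square: lon ⌊13.77608/2⌋ = 6; lat ⌊2.92744/1⌋ = 2.
Subsquare: lon ⌊1.77608/0.0833333⌋ = 21 → v; lat ⌊0.92744/0.0416667⌋ = 22 → w.
Extended square: lon ⌊0.02608/0.00833333⌋ = 3; lat ⌊0.01078/0.00416667⌋ = 2.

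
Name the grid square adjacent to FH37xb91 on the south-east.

Longitude extended square 9; +1 → 10, wraps to 0, carry into subsquare.
Longitude subsquare x = 23; +1 → 24, wraps to 0 = a, carry into square.
Longitude square 3; +1 → 4.
Latitude extended square 1; −1 → 0.

FH47ab00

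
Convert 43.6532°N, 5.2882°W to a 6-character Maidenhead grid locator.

IN73ip

Add 180° to longitude and 90° to latitude: 174.7118, 133.6532.
Field: lon ⌊174.7118/20⌋ = 8 → I; lat ⌊133.6532/10⌋ = 13 → N.
Square: lon ⌊14.7118/2⌋ = 7; lat ⌊3.6532/1⌋ = 3.
Subsquare: lon ⌊0.7118/0.0833333⌋ = 8 → i; lat ⌊0.6532/0.0416667⌋ = 15 → p.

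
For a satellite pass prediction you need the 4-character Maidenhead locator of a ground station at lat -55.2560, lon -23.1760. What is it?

HD84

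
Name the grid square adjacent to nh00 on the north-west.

MH91

Longitude square 0; −1 → -1, wraps to 9, carry into field.
Longitude field N = 13; −1 → 12 = M.
Latitude square 0; +1 → 1.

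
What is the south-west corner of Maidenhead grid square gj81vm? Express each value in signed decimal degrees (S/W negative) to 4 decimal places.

1.5000, -42.2500

Field G=6, J=9: +6·20° lon, +9·10° lat → SW at lon -60°, lat 0°.
Square 8, 1: +8·2° lon, +1·1° lat → SW at lon -44°, lat 1°.
Subsquare v=21, m=12: +21·0.0833333° lon, +12·0.0416667° lat → SW at lon -42.25°, lat 1.5°.
latitude 1.5000, longitude -42.2500.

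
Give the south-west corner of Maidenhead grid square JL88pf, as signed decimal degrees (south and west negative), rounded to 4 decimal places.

28.2083, 17.2500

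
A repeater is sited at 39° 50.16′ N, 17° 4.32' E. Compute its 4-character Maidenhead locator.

JM89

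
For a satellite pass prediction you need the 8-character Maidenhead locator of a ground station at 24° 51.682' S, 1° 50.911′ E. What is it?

Add 180° to longitude and 90° to latitude: 181.84852, 65.13863.
Field (20°×10°, letters A–R): lon ⌊181.84852/20⌋ = 9 → J; lat ⌊65.13863/10⌋ = 6 → G.
Square (2°×1°, digits 0–9): lon ⌊1.84852/2⌋ = 0; lat ⌊5.13863/1⌋ = 5.
Subsquare (5′×2.5′, letters a–x): lon ⌊1.84852/0.0833333⌋ = 22 → w; lat ⌊0.13863/0.0416667⌋ = 3 → d.
Extended square (30″×15″, digits 0–9): lon ⌊0.01518/0.00833333⌋ = 1; lat ⌊0.01363/0.00416667⌋ = 3.

JG05wd13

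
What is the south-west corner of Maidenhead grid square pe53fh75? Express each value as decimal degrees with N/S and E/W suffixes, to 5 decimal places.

46.68750° S, 130.47500° E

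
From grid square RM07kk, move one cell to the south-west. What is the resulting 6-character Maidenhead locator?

Longitude subsquare k = 10; −1 → 9 = j.
Latitude subsquare k = 10; −1 → 9 = j.

RM07jj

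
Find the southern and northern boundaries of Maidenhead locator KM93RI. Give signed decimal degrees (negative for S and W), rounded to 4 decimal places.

Field K=10, M=12: +10·20° lon, +12·10° lat → SW at lon 20°, lat 30°.
Square 9, 3: +9·2° lon, +3·1° lat → SW at lon 38°, lat 33°.
Subsquare r=17, i=8: +17·0.0833333° lon, +8·0.0416667° lat → SW at lon 39.4167°, lat 33.3333°.
Cell spans 0.0833333° lon × 0.0416667° lat.
south 33.3333, north 33.3750.

33.3333, 33.3750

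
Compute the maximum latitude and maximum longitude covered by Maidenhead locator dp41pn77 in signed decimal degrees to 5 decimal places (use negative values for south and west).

61.57500, -110.68333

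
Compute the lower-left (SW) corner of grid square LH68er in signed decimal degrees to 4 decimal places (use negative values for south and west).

-11.2917, 52.3333

Field L=11, H=7: +11·20° lon, +7·10° lat → SW at lon 40°, lat -20°.
Square 6, 8: +6·2° lon, +8·1° lat → SW at lon 52°, lat -12°.
Subsquare e=4, r=17: +4·0.0833333° lon, +17·0.0416667° lat → SW at lon 52.3333°, lat -11.2917°.
latitude -11.2917, longitude 52.3333.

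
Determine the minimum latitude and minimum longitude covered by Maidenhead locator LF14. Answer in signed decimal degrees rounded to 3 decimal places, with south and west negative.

-36.000, 42.000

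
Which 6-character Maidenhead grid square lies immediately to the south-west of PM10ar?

PM00xq

Longitude subsquare a = 0; −1 → -1, wraps to 23 = x, carry into square.
Longitude square 1; −1 → 0.
Latitude subsquare r = 17; −1 → 16 = q.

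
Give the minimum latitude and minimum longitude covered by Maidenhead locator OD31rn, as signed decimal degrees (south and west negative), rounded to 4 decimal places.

Field O=14, D=3: +14·20° lon, +3·10° lat → SW at lon 100°, lat -60°.
Square 3, 1: +3·2° lon, +1·1° lat → SW at lon 106°, lat -59°.
Subsquare r=17, n=13: +17·0.0833333° lon, +13·0.0416667° lat → SW at lon 107.417°, lat -58.4583°.
latitude -58.4583, longitude 107.4167.

-58.4583, 107.4167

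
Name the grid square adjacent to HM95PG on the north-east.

HM95qh

Longitude subsquare p = 15; +1 → 16 = q.
Latitude subsquare g = 6; +1 → 7 = h.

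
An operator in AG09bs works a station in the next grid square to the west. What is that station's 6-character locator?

Longitude subsquare b = 1; −1 → 0 = a.
The latitude characters are unchanged.

AG09as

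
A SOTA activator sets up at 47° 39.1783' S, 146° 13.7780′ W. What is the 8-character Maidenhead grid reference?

Add 180° to longitude and 90° to latitude: 33.77037, 42.34703.
Field: 33.77037/20 → 1 → B, 42.34703/10 → 4 → E; chars BE.
Square: 13.77037/2 → 6, 2.34703/1 → 2; chars 62.
Subsquare: 1.77037/0.0833333 → 21 → v, 0.34703/0.0416667 → 8 → i; chars vi.
Extended square: 0.02037/0.00833333 → 2, 0.01370/0.00416667 → 3; chars 23.

BE62vi23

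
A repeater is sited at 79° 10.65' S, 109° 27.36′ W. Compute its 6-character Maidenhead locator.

DB50gt

Shift to the Maidenhead origin (180°W, 90°S): lon 70.5440, lat 10.8225.
Field: lon ⌊70.5440/20⌋ = 3 → D; lat ⌊10.8225/10⌋ = 1 → B.
Square: lon ⌊10.5440/2⌋ = 5; lat ⌊0.8225/1⌋ = 0.
Subsquare: lon ⌊0.5440/0.0833333⌋ = 6 → g; lat ⌊0.8225/0.0416667⌋ = 19 → t.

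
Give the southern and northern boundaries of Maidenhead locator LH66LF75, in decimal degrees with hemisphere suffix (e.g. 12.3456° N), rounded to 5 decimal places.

Field L=11, H=7: +11·20° lon, +7·10° lat → SW at lon 40°, lat -20°.
Square 6, 6: +6·2° lon, +6·1° lat → SW at lon 52°, lat -14°.
Subsquare l=11, f=5: +11·0.0833333° lon, +5·0.0416667° lat → SW at lon 52.9167°, lat -13.7917°.
Extended square 7, 5: +7·0.00833333° lon, +5·0.00416667° lat → SW at lon 52.975°, lat -13.7708°.
Cell spans 0.00833333° lon × 0.00416667° lat.
south 13.77083° S, north 13.76667° S.

13.77083° S, 13.76667° S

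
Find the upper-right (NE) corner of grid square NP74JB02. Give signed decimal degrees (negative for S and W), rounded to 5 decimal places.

64.05417, 94.75833

Field N=13, P=15: +13·20° lon, +15·10° lat → SW at lon 80°, lat 60°.
Square 7, 4: +7·2° lon, +4·1° lat → SW at lon 94°, lat 64°.
Subsquare j=9, b=1: +9·0.0833333° lon, +1·0.0416667° lat → SW at lon 94.75°, lat 64.0417°.
Extended square 0, 2: +0·0.00833333° lon, +2·0.00416667° lat → SW at lon 94.75°, lat 64.05°.
Cell spans 0.00833333° lon × 0.00416667° lat. NE corner is SW corner plus one full cell.
latitude 64.05417, longitude 94.75833.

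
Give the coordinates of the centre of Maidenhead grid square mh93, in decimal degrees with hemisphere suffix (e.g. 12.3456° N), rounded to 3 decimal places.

16.500° S, 79.000° E

Field M=12, H=7: +12·20° lon, +7·10° lat → SW at lon 60°, lat -20°.
Square 9, 3: +9·2° lon, +3·1° lat → SW at lon 78°, lat -17°.
Cell spans 2° lon × 1° lat. Centre is SW corner plus half of each.
latitude 16.500° S, longitude 79.000° E.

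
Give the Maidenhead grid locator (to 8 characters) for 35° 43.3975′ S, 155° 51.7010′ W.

BF24bg66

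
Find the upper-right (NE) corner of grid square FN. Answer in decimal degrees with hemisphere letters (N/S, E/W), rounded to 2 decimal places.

50.00° N, 60.00° W

Field F=5, N=13: +5·20° lon, +13·10° lat → SW at lon -80°, lat 40°.
Cell spans 20° lon × 10° lat. NE corner is SW corner plus one full cell.
latitude 50.00° N, longitude 60.00° W.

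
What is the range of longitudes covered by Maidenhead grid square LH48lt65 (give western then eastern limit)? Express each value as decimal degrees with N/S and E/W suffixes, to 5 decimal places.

Field L=11, H=7: +11·20° lon, +7·10° lat → SW at lon 40°, lat -20°.
Square 4, 8: +4·2° lon, +8·1° lat → SW at lon 48°, lat -12°.
Subsquare l=11, t=19: +11·0.0833333° lon, +19·0.0416667° lat → SW at lon 48.9167°, lat -11.2083°.
Extended square 6, 5: +6·0.00833333° lon, +5·0.00416667° lat → SW at lon 48.9667°, lat -11.1875°.
Cell spans 0.00833333° lon × 0.00416667° lat.
west 48.96667° E, east 48.97500° E.

48.96667° E, 48.97500° E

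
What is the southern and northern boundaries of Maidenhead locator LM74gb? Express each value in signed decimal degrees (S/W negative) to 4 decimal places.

Field L=11, M=12: +11·20° lon, +12·10° lat → SW at lon 40°, lat 30°.
Square 7, 4: +7·2° lon, +4·1° lat → SW at lon 54°, lat 34°.
Subsquare g=6, b=1: +6·0.0833333° lon, +1·0.0416667° lat → SW at lon 54.5°, lat 34.0417°.
Cell spans 0.0833333° lon × 0.0416667° lat.
south 34.0417, north 34.0833.

34.0417, 34.0833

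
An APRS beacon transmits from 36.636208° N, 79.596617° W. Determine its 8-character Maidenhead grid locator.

FM06ep82

Shift to the Maidenhead origin (180°W, 90°S): lon 100.40338, lat 126.63621.
Field: lon ⌊100.40338/20⌋ = 5 → F; lat ⌊126.63621/10⌋ = 12 → M.
Square: lon ⌊0.40338/2⌋ = 0; lat ⌊6.63621/1⌋ = 6.
Subsquare: lon ⌊0.40338/0.0833333⌋ = 4 → e; lat ⌊0.63621/0.0416667⌋ = 15 → p.
Extended square: lon ⌊0.07005/0.00833333⌋ = 8; lat ⌊0.01121/0.00416667⌋ = 2.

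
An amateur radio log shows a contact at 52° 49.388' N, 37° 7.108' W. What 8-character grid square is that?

HO12kt57

Shift to the Maidenhead origin (180°W, 90°S): lon 142.88153, lat 142.82313.
Field: 142.88153/20 → 7 → H, 142.82313/10 → 14 → O; chars HO.
Square: 2.88153/2 → 1, 2.82313/1 → 2; chars 12.
Subsquare: 0.88153/0.0833333 → 10 → k, 0.82313/0.0416667 → 19 → t; chars kt.
Extended square: 0.04820/0.00833333 → 5, 0.03147/0.00416667 → 7; chars 57.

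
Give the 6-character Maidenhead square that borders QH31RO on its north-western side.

QH31qp

Longitude subsquare r = 17; −1 → 16 = q.
Latitude subsquare o = 14; +1 → 15 = p.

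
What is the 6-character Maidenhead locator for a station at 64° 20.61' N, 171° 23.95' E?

RP54qi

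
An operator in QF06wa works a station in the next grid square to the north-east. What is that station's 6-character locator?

QF06xb

Longitude subsquare w = 22; +1 → 23 = x.
Latitude subsquare a = 0; +1 → 1 = b.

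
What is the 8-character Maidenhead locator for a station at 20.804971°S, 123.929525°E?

Offset from 180°W / 90°S: lon 303.92953°, lat 69.19503°.
Field: 303.92953/20 → 15 → P, 69.19503/10 → 6 → G; chars PG.
Square: 3.92953/2 → 1, 9.19503/1 → 9; chars 19.
Subsquare: 1.92953/0.0833333 → 23 → x, 0.19503/0.0416667 → 4 → e; chars xe.
Extended square: 0.01286/0.00833333 → 1, 0.02836/0.00416667 → 6; chars 16.

PG19xe16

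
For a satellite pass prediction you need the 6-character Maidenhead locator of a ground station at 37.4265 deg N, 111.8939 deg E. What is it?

OM57wk

Add 180° to longitude and 90° to latitude: 291.8939, 127.4265.
Field (20°×10°, letters A–R): lon ⌊291.8939/20⌋ = 14 → O; lat ⌊127.4265/10⌋ = 12 → M.
Square (2°×1°, digits 0–9): lon ⌊11.8939/2⌋ = 5; lat ⌊7.4265/1⌋ = 7.
Subsquare (5′×2.5′, letters a–x): lon ⌊1.8939/0.0833333⌋ = 22 → w; lat ⌊0.4265/0.0416667⌋ = 10 → k.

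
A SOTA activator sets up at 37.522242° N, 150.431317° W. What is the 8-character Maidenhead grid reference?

Offset from 180°W / 90°S: lon 29.56868°, lat 127.52224°.
Field: 29.56868/20 → 1 → B, 127.52224/10 → 12 → M; chars BM.
Square: 9.56868/2 → 4, 7.52224/1 → 7; chars 47.
Subsquare: 1.56868/0.0833333 → 18 → s, 0.52224/0.0416667 → 12 → m; chars sm.
Extended square: 0.06868/0.00833333 → 8, 0.02224/0.00416667 → 5; chars 85.

BM47sm85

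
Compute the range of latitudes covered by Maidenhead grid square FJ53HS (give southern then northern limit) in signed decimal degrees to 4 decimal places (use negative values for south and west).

Field F=5, J=9: +5·20° lon, +9·10° lat → SW at lon -80°, lat 0°.
Square 5, 3: +5·2° lon, +3·1° lat → SW at lon -70°, lat 3°.
Subsquare h=7, s=18: +7·0.0833333° lon, +18·0.0416667° lat → SW at lon -69.4167°, lat 3.75°.
Cell spans 0.0833333° lon × 0.0416667° lat.
south 3.7500, north 3.7917.

3.7500, 3.7917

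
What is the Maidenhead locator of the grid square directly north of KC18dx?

KC19da

Latitude subsquare x = 23; +1 → 24, wraps to 0 = a, carry into square.
Latitude square 8; +1 → 9.
The longitude characters are unchanged.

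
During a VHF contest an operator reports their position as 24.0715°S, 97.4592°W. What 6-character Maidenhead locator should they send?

EG15gw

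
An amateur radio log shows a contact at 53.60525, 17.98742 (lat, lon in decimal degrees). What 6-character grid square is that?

JO83xo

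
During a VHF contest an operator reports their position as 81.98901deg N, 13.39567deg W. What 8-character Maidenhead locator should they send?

IR31hx27

Shift to the Maidenhead origin (180°W, 90°S): lon 166.60433, lat 171.98901.
Field: 166.60433/20 → 8 → I, 171.98901/10 → 17 → R; chars IR.
Square: 6.60433/2 → 3, 1.98901/1 → 1; chars 31.
Subsquare: 0.60433/0.0833333 → 7 → h, 0.98901/0.0416667 → 23 → x; chars hx.
Extended square: 0.02100/0.00833333 → 2, 0.03068/0.00416667 → 7; chars 27.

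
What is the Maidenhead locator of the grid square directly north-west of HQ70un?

HQ70to

Longitude subsquare u = 20; −1 → 19 = t.
Latitude subsquare n = 13; +1 → 14 = o.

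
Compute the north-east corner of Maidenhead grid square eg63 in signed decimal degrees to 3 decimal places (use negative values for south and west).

Field E=4, G=6: +4·20° lon, +6·10° lat → SW at lon -100°, lat -30°.
Square 6, 3: +6·2° lon, +3·1° lat → SW at lon -88°, lat -27°.
Cell spans 2° lon × 1° lat. NE corner is SW corner plus one full cell.
latitude -26.000, longitude -86.000.

-26.000, -86.000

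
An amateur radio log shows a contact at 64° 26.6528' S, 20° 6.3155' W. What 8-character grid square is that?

HC95wn73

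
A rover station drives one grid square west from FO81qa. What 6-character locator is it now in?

Longitude subsquare q = 16; −1 → 15 = p.
The latitude characters are unchanged.

FO81pa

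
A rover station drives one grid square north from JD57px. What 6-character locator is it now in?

JD58pa

Latitude subsquare x = 23; +1 → 24, wraps to 0 = a, carry into square.
Latitude square 7; +1 → 8.
The longitude characters are unchanged.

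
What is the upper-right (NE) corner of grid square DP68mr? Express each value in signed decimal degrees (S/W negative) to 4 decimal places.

Field D=3, P=15: +3·20° lon, +15·10° lat → SW at lon -120°, lat 60°.
Square 6, 8: +6·2° lon, +8·1° lat → SW at lon -108°, lat 68°.
Subsquare m=12, r=17: +12·0.0833333° lon, +17·0.0416667° lat → SW at lon -107°, lat 68.7083°.
Cell spans 0.0833333° lon × 0.0416667° lat. NE corner is SW corner plus one full cell.
latitude 68.7500, longitude -106.9167.

68.7500, -106.9167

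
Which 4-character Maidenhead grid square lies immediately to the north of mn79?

Latitude square 9; +1 → 10, wraps to 0, carry into field.
Latitude field N = 13; +1 → 14 = O.
The longitude characters are unchanged.

MO70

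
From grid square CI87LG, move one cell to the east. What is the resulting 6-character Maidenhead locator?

Longitude subsquare l = 11; +1 → 12 = m.
The latitude characters are unchanged.

CI87mg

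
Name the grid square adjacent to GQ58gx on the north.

GQ59ga

Latitude subsquare x = 23; +1 → 24, wraps to 0 = a, carry into square.
Latitude square 8; +1 → 9.
The longitude characters are unchanged.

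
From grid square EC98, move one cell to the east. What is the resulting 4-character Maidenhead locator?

Longitude square 9; +1 → 10, wraps to 0, carry into field.
Longitude field E = 4; +1 → 5 = F.
The latitude characters are unchanged.

FC08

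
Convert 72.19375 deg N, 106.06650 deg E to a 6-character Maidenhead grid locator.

Offset from 180°W / 90°S: lon 286.0665°, lat 162.1937°.
Field: lon ⌊286.0665/20⌋ = 14 → O; lat ⌊162.1937/10⌋ = 16 → Q.
Square: lon ⌊6.0665/2⌋ = 3; lat ⌊2.1937/1⌋ = 2.
Subsquare: lon ⌊0.0665/0.0833333⌋ = 0 → a; lat ⌊0.1937/0.0416667⌋ = 4 → e.

OQ32ae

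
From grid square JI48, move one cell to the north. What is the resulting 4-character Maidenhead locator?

JI49

Latitude square 8; +1 → 9.
The longitude characters are unchanged.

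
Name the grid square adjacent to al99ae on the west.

AL89xe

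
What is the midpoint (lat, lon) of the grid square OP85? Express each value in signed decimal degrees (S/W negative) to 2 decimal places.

65.50, 117.00

Field O=14, P=15: +14·20° lon, +15·10° lat → SW at lon 100°, lat 60°.
Square 8, 5: +8·2° lon, +5·1° lat → SW at lon 116°, lat 65°.
Cell spans 2° lon × 1° lat. Centre is SW corner plus half of each.
latitude 65.50, longitude 117.00.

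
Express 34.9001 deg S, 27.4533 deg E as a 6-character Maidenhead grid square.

Shift to the Maidenhead origin (180°W, 90°S): lon 207.4533, lat 55.0999.
Field (20°×10°, letters A–R): lon ⌊207.4533/20⌋ = 10 → K; lat ⌊55.0999/10⌋ = 5 → F.
Square (2°×1°, digits 0–9): lon ⌊7.4533/2⌋ = 3; lat ⌊5.0999/1⌋ = 5.
Subsquare (5′×2.5′, letters a–x): lon ⌊1.4533/0.0833333⌋ = 17 → r; lat ⌊0.0999/0.0416667⌋ = 2 → c.

KF35rc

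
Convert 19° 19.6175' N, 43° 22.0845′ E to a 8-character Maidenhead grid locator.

Add 180° to longitude and 90° to latitude: 223.36808, 109.32696.
Field: 223.36808/20 → 11 → L, 109.32696/10 → 10 → K; chars LK.
Square: 3.36808/2 → 1, 9.32696/1 → 9; chars 19.
Subsquare: 1.36808/0.0833333 → 16 → q, 0.32696/0.0416667 → 7 → h; chars qh.
Extended square: 0.03474/0.00833333 → 4, 0.03529/0.00416667 → 8; chars 48.

LK19qh48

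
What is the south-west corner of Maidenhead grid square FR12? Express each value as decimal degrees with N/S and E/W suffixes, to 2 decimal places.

Field F=5, R=17: +5·20° lon, +17·10° lat → SW at lon -80°, lat 80°.
Square 1, 2: +1·2° lon, +2·1° lat → SW at lon -78°, lat 82°.
latitude 82.00° N, longitude 78.00° W.

82.00° N, 78.00° W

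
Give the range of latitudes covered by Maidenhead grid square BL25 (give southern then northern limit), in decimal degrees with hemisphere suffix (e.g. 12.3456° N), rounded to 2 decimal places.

Field B=1, L=11: +1·20° lon, +11·10° lat → SW at lon -160°, lat 20°.
Square 2, 5: +2·2° lon, +5·1° lat → SW at lon -156°, lat 25°.
Cell spans 2° lon × 1° lat.
south 25.00° N, north 26.00° N.

25.00° N, 26.00° N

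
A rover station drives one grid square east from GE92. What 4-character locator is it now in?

HE02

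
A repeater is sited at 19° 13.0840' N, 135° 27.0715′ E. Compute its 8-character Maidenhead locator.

PK79rf42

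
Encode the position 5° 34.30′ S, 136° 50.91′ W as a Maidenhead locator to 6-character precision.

CI14nk

Shift to the Maidenhead origin (180°W, 90°S): lon 43.1515, lat 84.4283.
Field: 43.1515/20 → 2 → C, 84.4283/10 → 8 → I; chars CI.
Square: 3.1515/2 → 1, 4.4283/1 → 4; chars 14.
Subsquare: 1.1515/0.0833333 → 13 → n, 0.4283/0.0416667 → 10 → k; chars nk.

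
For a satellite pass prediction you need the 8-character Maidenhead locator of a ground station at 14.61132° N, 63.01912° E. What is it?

MK14mo26

Offset from 180°W / 90°S: lon 243.01912°, lat 104.61132°.
Field (20°×10°, letters A–R): 243.01912/20 → 12 → M, 104.61132/10 → 10 → K; chars MK.
Square (2°×1°, digits 0–9): 3.01912/2 → 1, 4.61132/1 → 4; chars 14.
Subsquare (5′×2.5′, letters a–x): 1.01912/0.0833333 → 12 → m, 0.61132/0.0416667 → 14 → o; chars mo.
Extended square (30″×15″, digits 0–9): 0.01912/0.00833333 → 2, 0.02799/0.00416667 → 6; chars 26.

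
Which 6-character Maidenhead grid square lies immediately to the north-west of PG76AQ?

PG66xr

Longitude subsquare a = 0; −1 → -1, wraps to 23 = x, carry into square.
Longitude square 7; −1 → 6.
Latitude subsquare q = 16; +1 → 17 = r.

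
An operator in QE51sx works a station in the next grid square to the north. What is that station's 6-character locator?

Latitude subsquare x = 23; +1 → 24, wraps to 0 = a, carry into square.
Latitude square 1; +1 → 2.
The longitude characters are unchanged.

QE52sa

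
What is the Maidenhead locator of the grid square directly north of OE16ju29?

OE16jv20

Latitude extended square 9; +1 → 10, wraps to 0, carry into subsquare.
Latitude subsquare u = 20; +1 → 21 = v.
The longitude characters are unchanged.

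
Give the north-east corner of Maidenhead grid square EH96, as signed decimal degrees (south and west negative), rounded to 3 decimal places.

Field E=4, H=7: +4·20° lon, +7·10° lat → SW at lon -100°, lat -20°.
Square 9, 6: +9·2° lon, +6·1° lat → SW at lon -82°, lat -14°.
Cell spans 2° lon × 1° lat. NE corner is SW corner plus one full cell.
latitude -13.000, longitude -80.000.

-13.000, -80.000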